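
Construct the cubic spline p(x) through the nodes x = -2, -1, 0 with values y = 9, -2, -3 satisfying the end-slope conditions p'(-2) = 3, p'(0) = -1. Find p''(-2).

-59

Put σ_i = p'' at the i-th knot. Here h = (1, 1) and Δ = (-11, -1), so the interior equations h_(i-1)·σ_(i-1) + 2(h_(i-1)+h_i)·σ_i + h_i·σ_(i+1) = 6(Δ_i − Δ_(i-1)) read
  1·σ_0 + 4·σ_1 + 1·σ_2 = 6(Δ_1 - Δ_0) = 60
Clamped end conditions give two more equations: 2h_0·σ_0 + h_0·σ_1 = 6(Δ_0 - p'(-2)) = -84 and h_1·σ_1 + 2h_1·σ_2 = 6(p'(0) - Δ_1) = 0.
Forward elimination and back-substitution give σ_0 = -59, σ_1 = 34, σ_2 = -17.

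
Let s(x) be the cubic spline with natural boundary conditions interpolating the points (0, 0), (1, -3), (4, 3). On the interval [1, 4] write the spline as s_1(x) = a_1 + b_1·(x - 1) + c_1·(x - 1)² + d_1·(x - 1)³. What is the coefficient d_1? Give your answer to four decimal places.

-0.2083

Write M_i for s''(x_i). With h_i = 1, 3 and divided differences Δ_i = -3, 2, the continuity of s' gives the tridiagonal system
  1·M_0 + 8·M_1 + 3·M_2 = 6(Δ_1 - Δ_0) = 30
Natural end conditions: M_0 = M_2 = 0.
Hence M_0 = 0, M_1 = 15/4, M_2 = 0.
On [1, 4], with s_1(x) = a_1 + b_1·(x - 1) + c_1·(x - 1)² + d_1·(x - 1)³: c_1 = M_1/2 = 15/8, d_1 = (M_2 - M_1)/(6h_1) = -5/24, b_1 = Δ_1 - h_1(2M_1 + M_2)/6 = -7/4.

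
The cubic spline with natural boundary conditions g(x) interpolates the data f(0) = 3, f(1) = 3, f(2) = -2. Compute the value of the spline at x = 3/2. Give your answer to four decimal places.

Write M_i for g''(x_i). With h_i = 1, 1 and divided differences Δ_i = 0, -5, the continuity of g' gives the tridiagonal system
  1·M_0 + 4·M_1 + 1·M_2 = 6(Δ_1 - Δ_0) = -30
Natural end conditions: M_0 = M_2 = 0.
Solving the tridiagonal system: M_0 = 0, M_1 = -15/2, M_2 = 0.
On [1, 2], g(x) = 3 - 5/2·(x - 1) - 15/4·(x - 1)² + 5/4·(x - 1)³.
With (x - 1) = 1/2: g(3/2) = 31/32.

0.9688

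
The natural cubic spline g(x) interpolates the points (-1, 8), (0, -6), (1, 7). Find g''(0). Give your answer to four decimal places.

40.5000

Let M_i = g''(x_i). Step sizes h_i = 1, 1; slopes of the chords Δ_i = (y_(i+1) - y_i)/h_i = -14, 13.
  1·M_0 + 4·M_1 + 1·M_2 = 6(Δ_1 - Δ_0) = 162
Natural end conditions: M_0 = M_2 = 0.
Hence M_0 = 0, M_1 = 81/2, M_2 = 0.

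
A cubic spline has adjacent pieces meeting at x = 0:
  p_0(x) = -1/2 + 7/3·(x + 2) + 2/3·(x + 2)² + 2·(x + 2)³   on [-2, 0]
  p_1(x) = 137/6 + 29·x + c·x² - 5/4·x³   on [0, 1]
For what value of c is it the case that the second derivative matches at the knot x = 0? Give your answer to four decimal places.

12.6667

p_0''(x) = 4/3 + 12·(x + 2), so p_0''(0) = 76/3. On the right, p_1''(0) = 2c, so c = 38/3.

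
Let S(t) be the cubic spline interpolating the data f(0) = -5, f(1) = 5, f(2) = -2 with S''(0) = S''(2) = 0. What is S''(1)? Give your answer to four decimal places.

-25.5000

Let σ_i = S''(x_i). Step sizes h_i = 1, 1; slopes of the chords Δ_i = (y_(i+1) - y_i)/h_i = 10, -7.
  1·σ_0 + 4·σ_1 + 1·σ_2 = 6(Δ_1 - Δ_0) = -102
Natural end conditions: σ_0 = σ_2 = 0.
Forward elimination and back-substitution give σ_0 = 0, σ_1 = -51/2, σ_2 = 0.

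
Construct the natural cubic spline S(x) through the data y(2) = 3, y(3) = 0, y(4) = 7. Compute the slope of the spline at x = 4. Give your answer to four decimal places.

9.5000

Write M_i for S''(x_i). With h_i = 1, 1 and divided differences Δ_i = -3, 7, the continuity of S' gives the tridiagonal system
  1·M_0 + 4·M_1 + 1·M_2 = 6(Δ_1 - Δ_0) = 60
Natural end conditions: M_0 = M_2 = 0.
Hence M_0 = 0, M_1 = 15, M_2 = 0.
On [3, 4], S'(x) = b_1 + 2c_1·(x - 3) + 3d_1·(x - 3)² with b_1 = Δ_1 - h_1(2M_1 + M_2)/6 = 2, c_1 = M_1/2 = 15/2, d_1 = (M_2 - M_1)/(6h_1) = -5/2. So S'(4) = 19/2.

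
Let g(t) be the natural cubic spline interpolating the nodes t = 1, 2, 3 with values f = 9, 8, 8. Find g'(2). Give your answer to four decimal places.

Write m_i for g''(x_i). With h_i = 1, 1 and divided differences Δ_i = -1, 0, the continuity of g' gives the tridiagonal system
  1·m_0 + 4·m_1 + 1·m_2 = 6(Δ_1 - Δ_0) = 6
Natural end conditions: m_0 = m_2 = 0.
Solving the tridiagonal system: m_0 = 0, m_1 = 3/2, m_2 = 0.
On [2, 3], g'(t) = b_1 + 2c_1·(t - 2) + 3d_1·(t - 2)² with b_1 = Δ_1 - h_1(2m_1 + m_2)/6 = -1/2, c_1 = m_1/2 = 3/4, d_1 = (m_2 - m_1)/(6h_1) = -1/4. So g'(2) = -1/2.

-0.5000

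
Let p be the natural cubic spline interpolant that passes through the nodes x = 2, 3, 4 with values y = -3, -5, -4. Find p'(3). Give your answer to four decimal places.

Write M_i for p''(x_i). With h_i = 1, 1 and divided differences Δ_i = -2, 1, the continuity of p' gives the tridiagonal system
  1·M_0 + 4·M_1 + 1·M_2 = 6(Δ_1 - Δ_0) = 18
Natural end conditions: M_0 = M_2 = 0.
Solving the tridiagonal system: M_0 = 0, M_1 = 9/2, M_2 = 0.
On [3, 4], p'(x) = b_1 + 2c_1·(x - 3) + 3d_1·(x - 3)² with b_1 = Δ_1 - h_1(2M_1 + M_2)/6 = -1/2, c_1 = M_1/2 = 9/4, d_1 = (M_2 - M_1)/(6h_1) = -3/4. So p'(3) = -1/2.

-0.5000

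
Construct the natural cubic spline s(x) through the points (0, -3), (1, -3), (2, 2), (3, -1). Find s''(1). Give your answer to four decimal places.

11.2000

Write M_i for s''(x_i). With h_i = 1, 1, 1 and divided differences Δ_i = 0, 5, -3, the continuity of s' gives the tridiagonal system
  1·M_0 + 4·M_1 + 1·M_2 = 6(Δ_1 - Δ_0) = 30
  1·M_1 + 4·M_2 + 1·M_3 = 6(Δ_2 - Δ_1) = -48
Natural end conditions: M_0 = M_3 = 0.
Solving the tridiagonal system: M_0 = 0, M_1 = 56/5, M_2 = -74/5, M_3 = 0.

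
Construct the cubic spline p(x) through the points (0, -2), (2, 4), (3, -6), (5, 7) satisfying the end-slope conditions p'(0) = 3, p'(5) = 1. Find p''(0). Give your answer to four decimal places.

With M_i denoting the second derivative at x_i, h_i = 2, 1, 2, and Δ_i = (y_(i+1) − y_i)/h_i = 3, -10, 13/2:
  2·M_0 + 6·M_1 + 1·M_2 = 6(Δ_1 - Δ_0) = -78
  1·M_1 + 6·M_2 + 2·M_3 = 6(Δ_2 - Δ_1) = 99
Clamped end conditions give two more equations: 2h_0·M_0 + h_0·M_1 = 6(Δ_0 - p'(0)) = 0 and h_2·M_2 + 2h_2·M_3 = 6(p'(5) - Δ_2) = -33.
Solving: M_0 = 337/32, M_1 = -337/16, M_2 = 437/16, M_3 = -701/32.

10.5313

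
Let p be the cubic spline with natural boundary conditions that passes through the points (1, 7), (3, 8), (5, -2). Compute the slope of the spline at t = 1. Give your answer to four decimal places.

Write m_i for p''(x_i). With h_i = 2, 2 and divided differences Δ_i = 1/2, -5, the continuity of p' gives the tridiagonal system
  2·m_0 + 8·m_1 + 2·m_2 = 6(Δ_1 - Δ_0) = -33
Natural end conditions: m_0 = m_2 = 0.
Solving: m_0 = 0, m_1 = -33/8, m_2 = 0.
On [1, 3], p'(t) = b_0 + 2c_0·(t - 1) + 3d_0·(t - 1)² with b_0 = Δ_0 - h_0(2m_0 + m_1)/6 = 15/8, c_0 = m_0/2 = 0, d_0 = (m_1 - m_0)/(6h_0) = -11/32. So p'(1) = 15/8.

1.8750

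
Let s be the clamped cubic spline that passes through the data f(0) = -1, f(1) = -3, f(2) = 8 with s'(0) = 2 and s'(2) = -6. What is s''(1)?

Let m_i = s''(x_i). Step sizes h_i = 1, 1; slopes of the chords Δ_i = (y_(i+1) - y_i)/h_i = -2, 11.
  1·m_0 + 4·m_1 + 1·m_2 = 6(Δ_1 - Δ_0) = 78
Clamped end conditions give two more equations: 2h_0·m_0 + h_0·m_1 = 6(Δ_0 - s'(0)) = -24 and h_1·m_1 + 2h_1·m_2 = 6(s'(2) - Δ_1) = -102.
Forward elimination and back-substitution give m_0 = -71/2, m_1 = 47, m_2 = -149/2.

47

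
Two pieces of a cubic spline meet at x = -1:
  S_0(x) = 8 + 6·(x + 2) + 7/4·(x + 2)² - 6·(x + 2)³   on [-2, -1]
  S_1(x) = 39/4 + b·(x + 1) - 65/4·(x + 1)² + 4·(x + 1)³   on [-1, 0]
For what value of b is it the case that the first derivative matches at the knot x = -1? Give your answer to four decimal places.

S_0'(x) = 6 + 7/2·(x + 2) - 18·(x + 2)², so S_0'(-1) = -17/2. On the right, S_1'(-1) = b, so b = -17/2.

-8.5000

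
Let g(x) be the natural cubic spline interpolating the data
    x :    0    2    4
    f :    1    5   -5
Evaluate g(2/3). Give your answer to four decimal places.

3.3704

Let M_i = g''(x_i). Step sizes h_i = 2, 2; slopes of the chords Δ_i = (y_(i+1) - y_i)/h_i = 2, -5.
  2·M_0 + 8·M_1 + 2·M_2 = 6(Δ_1 - Δ_0) = -42
Natural end conditions: M_0 = M_2 = 0.
Hence M_0 = 0, M_1 = -21/4, M_2 = 0.
On [0, 2], g(x) = 1 + 15/4·x + 0·x² - 7/16·x³.
With x = 2/3: g(2/3) = 91/27.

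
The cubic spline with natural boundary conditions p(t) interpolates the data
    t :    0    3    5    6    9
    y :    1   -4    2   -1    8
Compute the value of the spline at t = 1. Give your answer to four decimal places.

-2.6596

Put m_i = p'' at the i-th knot. Here h = (3, 2, 1, 3) and Δ = (-5/3, 3, -3, 3), so the interior equations h_(i-1)·m_(i-1) + 2(h_(i-1)+h_i)·m_i + h_i·m_(i+1) = 6(Δ_i − Δ_(i-1)) read
  3·m_0 + 10·m_1 + 2·m_2 = 6(Δ_1 - Δ_0) = 28
  2·m_1 + 6·m_2 + 1·m_3 = 6(Δ_2 - Δ_1) = -36
  1·m_2 + 8·m_3 + 3·m_4 = 6(Δ_3 - Δ_2) = 36
Natural end conditions: m_0 = m_4 = 0.
Forward elimination and back-substitution give m_0 = 0, m_1 = 982/219, m_2 = -1844/219, m_3 = 1216/219, m_4 = 0.
On [0, 3], p(t) = 1 - 856/219·t + 0·t² + 491/1971·t³.
With t = 1: p(1) = -5242/1971.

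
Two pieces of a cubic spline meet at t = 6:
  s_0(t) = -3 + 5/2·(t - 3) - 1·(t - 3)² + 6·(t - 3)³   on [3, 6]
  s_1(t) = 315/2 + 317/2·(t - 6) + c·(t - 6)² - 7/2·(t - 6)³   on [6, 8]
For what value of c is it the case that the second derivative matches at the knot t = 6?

s_0''(t) = -2 + 36·(t - 3), so s_0''(6) = 106. On the right, s_1''(6) = 2c, so c = 53.

53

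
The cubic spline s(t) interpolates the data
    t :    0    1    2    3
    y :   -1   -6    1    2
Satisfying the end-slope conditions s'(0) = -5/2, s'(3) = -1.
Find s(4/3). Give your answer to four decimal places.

-4.5481

With M_i denoting the second derivative at x_i, h_i = 1, 1, 1, and Δ_i = (y_(i+1) − y_i)/h_i = -5, 7, 1:
  1·M_0 + 4·M_1 + 1·M_2 = 6(Δ_1 - Δ_0) = 72
  1·M_1 + 4·M_2 + 1·M_3 = 6(Δ_2 - Δ_1) = -36
Clamped end conditions give two more equations: 2h_0·M_0 + h_0·M_1 = 6(Δ_0 - s'(0)) = -15 and h_2·M_2 + 2h_2·M_3 = 6(s'(3) - Δ_2) = -12.
Hence M_0 = -106/5, M_1 = 137/5, M_2 = -82/5, M_3 = 11/5.
On [1, 2], s(t) = -6 + 3/5·(t - 1) + 137/10·(t - 1)² - 73/10·(t - 1)³.
With (t - 1) = 1/3: s(4/3) = -614/135.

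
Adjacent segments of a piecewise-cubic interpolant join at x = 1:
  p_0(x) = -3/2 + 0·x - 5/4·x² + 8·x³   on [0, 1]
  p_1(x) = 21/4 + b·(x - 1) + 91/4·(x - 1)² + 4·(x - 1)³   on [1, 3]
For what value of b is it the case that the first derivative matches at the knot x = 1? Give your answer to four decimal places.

p_0'(x) = 0 - 5/2·x + 24·x², so p_0'(1) = 43/2. On the right, p_1'(1) = b, so b = 43/2.

21.5000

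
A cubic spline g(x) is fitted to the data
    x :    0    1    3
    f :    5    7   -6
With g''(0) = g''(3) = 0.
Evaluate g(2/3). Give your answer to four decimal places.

6.8580

With M_i denoting the second derivative at x_i, h_i = 1, 2, and Δ_i = (y_(i+1) − y_i)/h_i = 2, -13/2:
  1·M_0 + 6·M_1 + 2·M_2 = 6(Δ_1 - Δ_0) = -51
Natural end conditions: M_0 = M_2 = 0.
Forward elimination and back-substitution give M_0 = 0, M_1 = -17/2, M_2 = 0.
On [0, 1], g(x) = 5 + 41/12·x + 0·x² - 17/12·x³.
With x = 2/3: g(2/3) = 1111/162.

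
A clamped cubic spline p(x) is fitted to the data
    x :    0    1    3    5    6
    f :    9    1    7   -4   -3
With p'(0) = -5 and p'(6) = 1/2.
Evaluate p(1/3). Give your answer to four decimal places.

Write M_i for p''(x_i). With h_i = 1, 2, 2, 1 and divided differences Δ_i = -8, 3, -11/2, 1, the continuity of p' gives the tridiagonal system
  1·M_0 + 6·M_1 + 2·M_2 = 6(Δ_1 - Δ_0) = 66
  2·M_1 + 8·M_2 + 2·M_3 = 6(Δ_2 - Δ_1) = -51
  2·M_2 + 6·M_3 + 1·M_4 = 6(Δ_3 - Δ_2) = 39
Clamped end conditions give two more equations: 2h_0·M_0 + h_0·M_1 = 6(Δ_0 - p'(0)) = -18 and h_3·M_3 + 2h_3·M_4 = 6(p'(6) - Δ_3) = -3.
Solving: M_0 = -2429/132, M_1 = 1241/66, M_2 = -341/24, M_3 = 827/66, M_4 = -1025/132.
On [0, 1], p(x) = 9 - 5·x - 2429/264·x² + 1637/264·x³.
With x = 1/3: p(1/3) = 23311/3564.

6.5407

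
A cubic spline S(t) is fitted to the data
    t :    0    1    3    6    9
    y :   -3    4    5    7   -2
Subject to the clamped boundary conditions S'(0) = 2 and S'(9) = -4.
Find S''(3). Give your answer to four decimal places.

3.0972

Let m_i = S''(x_i). Step sizes h_i = 1, 2, 3, 3; slopes of the chords Δ_i = (y_(i+1) - y_i)/h_i = 7, 1/2, 2/3, -3.
  1·m_0 + 6·m_1 + 2·m_2 = 6(Δ_1 - Δ_0) = -39
  2·m_1 + 10·m_2 + 3·m_3 = 6(Δ_2 - Δ_1) = 1
  3·m_2 + 12·m_3 + 3·m_4 = 6(Δ_3 - Δ_2) = -22
Clamped end conditions give two more equations: 2h_0·m_0 + h_0·m_1 = 6(Δ_0 - S'(0)) = 30 and h_3·m_3 + 2h_3·m_4 = 6(S'(9) - Δ_3) = -6.
Hence m_0 = 737/36, m_1 = -197/18, m_2 = 223/72, m_3 = -97/36, m_4 = 25/72.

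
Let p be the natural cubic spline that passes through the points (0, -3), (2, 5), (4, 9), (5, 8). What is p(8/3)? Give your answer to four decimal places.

7.0741

Let M_i = p''(x_i). Step sizes h_i = 2, 2, 1; slopes of the chords Δ_i = (y_(i+1) - y_i)/h_i = 4, 2, -1.
  2·M_0 + 8·M_1 + 2·M_2 = 6(Δ_1 - Δ_0) = -12
  2·M_1 + 6·M_2 + 1·M_3 = 6(Δ_2 - Δ_1) = -18
Natural end conditions: M_0 = M_3 = 0.
Solving: M_0 = 0, M_1 = -9/11, M_2 = -30/11, M_3 = 0.
On [2, 4], p(x) = 5 + 38/11·(x - 2) - 9/22·(x - 2)² - 7/44·(x - 2)³.
With (x - 2) = 2/3: p(8/3) = 191/27.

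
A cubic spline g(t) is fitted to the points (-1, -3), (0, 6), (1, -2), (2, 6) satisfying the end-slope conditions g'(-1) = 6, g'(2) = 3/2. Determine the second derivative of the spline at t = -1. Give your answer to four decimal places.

Let M_i = g''(x_i). Step sizes h_i = 1, 1, 1; slopes of the chords Δ_i = (y_(i+1) - y_i)/h_i = 9, -8, 8.
  1·M_0 + 4·M_1 + 1·M_2 = 6(Δ_1 - Δ_0) = -102
  1·M_1 + 4·M_2 + 1·M_3 = 6(Δ_2 - Δ_1) = 96
Clamped end conditions give two more equations: 2h_0·M_0 + h_0·M_1 = 6(Δ_0 - g'(-1)) = 18 and h_2·M_2 + 2h_2·M_3 = 6(g'(2) - Δ_2) = -39.
Solving: M_0 = 157/5, M_1 = -224/5, M_2 = 229/5, M_3 = -212/5.

31.4000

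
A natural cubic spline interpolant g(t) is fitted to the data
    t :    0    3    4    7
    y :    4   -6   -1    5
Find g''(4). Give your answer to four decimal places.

-3.0794

Write M_i for g''(x_i). With h_i = 3, 1, 3 and divided differences Δ_i = -10/3, 5, 2, the continuity of g' gives the tridiagonal system
  3·M_0 + 8·M_1 + 1·M_2 = 6(Δ_1 - Δ_0) = 50
  1·M_1 + 8·M_2 + 3·M_3 = 6(Δ_2 - Δ_1) = -18
Natural end conditions: M_0 = M_3 = 0.
Hence M_0 = 0, M_1 = 418/63, M_2 = -194/63, M_3 = 0.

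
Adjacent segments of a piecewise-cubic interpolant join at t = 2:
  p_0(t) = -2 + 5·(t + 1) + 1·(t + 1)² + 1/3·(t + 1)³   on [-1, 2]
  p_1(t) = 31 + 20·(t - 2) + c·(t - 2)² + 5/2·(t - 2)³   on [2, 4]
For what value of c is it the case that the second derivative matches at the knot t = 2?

p_0''(t) = 2 + 2·(t + 1), so p_0''(2) = 8. On the right, p_1''(2) = 2c, so c = 4.

4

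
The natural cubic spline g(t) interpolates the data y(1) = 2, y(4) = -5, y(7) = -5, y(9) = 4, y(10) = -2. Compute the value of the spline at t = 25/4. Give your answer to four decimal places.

-7.5062

Let M_i = g''(x_i). Step sizes h_i = 3, 3, 2, 1; slopes of the chords Δ_i = (y_(i+1) - y_i)/h_i = -7/3, 0, 9/2, -6.
  3·M_0 + 12·M_1 + 3·M_2 = 6(Δ_1 - Δ_0) = 14
  3·M_1 + 10·M_2 + 2·M_3 = 6(Δ_2 - Δ_1) = 27
  2·M_2 + 6·M_3 + 1·M_4 = 6(Δ_3 - Δ_2) = -63
Natural end conditions: M_0 = M_4 = 0.
Solving: M_0 = 0, M_1 = -40/309, M_2 = 534/103, M_3 = -2519/206, M_4 = 0.
On [4, 7], g(t) = -5 - 761/309·(t - 4) - 20/309·(t - 4)² + 821/2781·(t - 4)³.
With (t - 4) = 9/4: g(25/4) = -49481/6592.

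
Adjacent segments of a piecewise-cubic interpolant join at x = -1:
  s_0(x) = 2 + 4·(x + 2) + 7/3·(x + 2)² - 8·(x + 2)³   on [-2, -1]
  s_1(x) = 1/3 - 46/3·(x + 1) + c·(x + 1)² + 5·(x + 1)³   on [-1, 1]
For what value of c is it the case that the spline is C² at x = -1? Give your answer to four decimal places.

-21.6667

s_0''(x) = 14/3 - 48·(x + 2), so s_0''(-1) = -130/3. On the right, s_1''(-1) = 2c, so c = -65/3.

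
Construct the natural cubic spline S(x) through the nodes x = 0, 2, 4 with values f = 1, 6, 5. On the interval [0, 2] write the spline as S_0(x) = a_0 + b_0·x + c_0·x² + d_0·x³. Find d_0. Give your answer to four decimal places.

-0.1875

Put σ_i = S'' at the i-th knot. Here h = (2, 2) and Δ = (5/2, -1/2), so the interior equations h_(i-1)·σ_(i-1) + 2(h_(i-1)+h_i)·σ_i + h_i·σ_(i+1) = 6(Δ_i − Δ_(i-1)) read
  2·σ_0 + 8·σ_1 + 2·σ_2 = 6(Δ_1 - Δ_0) = -18
Natural end conditions: σ_0 = σ_2 = 0.
Forward elimination and back-substitution give σ_0 = 0, σ_1 = -9/4, σ_2 = 0.
On [0, 2], with S_0(x) = a_0 + b_0·x + c_0·x² + d_0·x³: c_0 = σ_0/2 = 0, d_0 = (σ_1 - σ_0)/(6h_0) = -3/16, b_0 = Δ_0 - h_0(2σ_0 + σ_1)/6 = 13/4.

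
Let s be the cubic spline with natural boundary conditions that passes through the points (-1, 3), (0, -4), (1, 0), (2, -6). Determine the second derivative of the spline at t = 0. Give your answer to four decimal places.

Write M_i for s''(x_i). With h_i = 1, 1, 1 and divided differences Δ_i = -7, 4, -6, the continuity of s' gives the tridiagonal system
  1·M_0 + 4·M_1 + 1·M_2 = 6(Δ_1 - Δ_0) = 66
  1·M_1 + 4·M_2 + 1·M_3 = 6(Δ_2 - Δ_1) = -60
Natural end conditions: M_0 = M_3 = 0.
Forward elimination and back-substitution give M_0 = 0, M_1 = 108/5, M_2 = -102/5, M_3 = 0.

21.6000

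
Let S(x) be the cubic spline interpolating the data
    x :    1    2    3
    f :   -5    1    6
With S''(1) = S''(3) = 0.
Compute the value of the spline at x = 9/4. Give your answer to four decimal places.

Let M_i = S''(x_i). Step sizes h_i = 1, 1; slopes of the chords Δ_i = (y_(i+1) - y_i)/h_i = 6, 5.
  1·M_0 + 4·M_1 + 1·M_2 = 6(Δ_1 - Δ_0) = -6
Natural end conditions: M_0 = M_2 = 0.
Hence M_0 = 0, M_1 = -3/2, M_2 = 0.
On [2, 3], S(x) = 1 + 11/2·(x - 2) - 3/4·(x - 2)² + 1/4·(x - 2)³.
With (x - 2) = 1/4: S(9/4) = 597/256.

2.3320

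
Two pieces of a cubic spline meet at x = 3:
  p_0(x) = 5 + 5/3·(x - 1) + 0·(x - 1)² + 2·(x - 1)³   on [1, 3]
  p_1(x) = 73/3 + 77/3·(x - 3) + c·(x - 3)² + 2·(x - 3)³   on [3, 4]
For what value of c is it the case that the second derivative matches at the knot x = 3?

12

p_0''(x) = 0 + 12·(x - 1), so p_0''(3) = 24. On the right, p_1''(3) = 2c, so c = 12.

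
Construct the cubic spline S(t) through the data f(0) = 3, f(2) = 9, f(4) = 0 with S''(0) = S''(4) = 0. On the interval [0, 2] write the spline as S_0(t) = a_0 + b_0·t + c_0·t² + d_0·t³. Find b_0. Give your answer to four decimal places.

Let m_i = S''(x_i). Step sizes h_i = 2, 2; slopes of the chords Δ_i = (y_(i+1) - y_i)/h_i = 3, -9/2.
  2·m_0 + 8·m_1 + 2·m_2 = 6(Δ_1 - Δ_0) = -45
Natural end conditions: m_0 = m_2 = 0.
Solving the tridiagonal system: m_0 = 0, m_1 = -45/8, m_2 = 0.
On [0, 2], with S_0(t) = a_0 + b_0·t + c_0·t² + d_0·t³: c_0 = m_0/2 = 0, d_0 = (m_1 - m_0)/(6h_0) = -15/32, b_0 = Δ_0 - h_0(2m_0 + m_1)/6 = 39/8.

4.8750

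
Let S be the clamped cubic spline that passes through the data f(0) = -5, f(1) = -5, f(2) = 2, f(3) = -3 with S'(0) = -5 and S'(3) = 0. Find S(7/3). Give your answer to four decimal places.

0.6840

Put σ_i = S'' at the i-th knot. Here h = (1, 1, 1) and Δ = (0, 7, -5), so the interior equations h_(i-1)·σ_(i-1) + 2(h_(i-1)+h_i)·σ_i + h_i·σ_(i+1) = 6(Δ_i − Δ_(i-1)) read
  1·σ_0 + 4·σ_1 + 1·σ_2 = 6(Δ_1 - Δ_0) = 42
  1·σ_1 + 4·σ_2 + 1·σ_3 = 6(Δ_2 - Δ_1) = -72
Clamped end conditions give two more equations: 2h_0·σ_0 + h_0·σ_1 = 6(Δ_0 - S'(0)) = 30 and h_2·σ_2 + 2h_2·σ_3 = 6(S'(3) - Δ_2) = 30.
Solving: σ_0 = 104/15, σ_1 = 242/15, σ_2 = -442/15, σ_3 = 446/15.
On [2, 3], S(x) = 2 - 2/15·(x - 2) - 221/15·(x - 2)² + 148/15·(x - 2)³.
With (x - 2) = 1/3: S(7/3) = 277/405.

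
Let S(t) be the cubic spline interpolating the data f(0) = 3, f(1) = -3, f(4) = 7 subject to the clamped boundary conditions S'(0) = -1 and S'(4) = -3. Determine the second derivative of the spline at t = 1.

With M_i denoting the second derivative at x_i, h_i = 1, 3, and Δ_i = (y_(i+1) − y_i)/h_i = -6, 10/3:
  1·M_0 + 8·M_1 + 3·M_2 = 6(Δ_1 - Δ_0) = 56
Clamped end conditions give two more equations: 2h_0·M_0 + h_0·M_1 = 6(Δ_0 - S'(0)) = -30 and h_1·M_1 + 2h_1·M_2 = 6(S'(4) - Δ_1) = -38.
Solving the tridiagonal system: M_0 = -45/2, M_1 = 15, M_2 = -83/6.

15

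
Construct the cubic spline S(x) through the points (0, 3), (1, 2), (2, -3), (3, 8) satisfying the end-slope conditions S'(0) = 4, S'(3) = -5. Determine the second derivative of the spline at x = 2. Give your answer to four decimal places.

Write m_i for S''(x_i). With h_i = 1, 1, 1 and divided differences Δ_i = -1, -5, 11, the continuity of S' gives the tridiagonal system
  1·m_0 + 4·m_1 + 1·m_2 = 6(Δ_1 - Δ_0) = -24
  1·m_1 + 4·m_2 + 1·m_3 = 6(Δ_2 - Δ_1) = 96
Clamped end conditions give two more equations: 2h_0·m_0 + h_0·m_1 = 6(Δ_0 - S'(0)) = -30 and h_2·m_2 + 2h_2·m_3 = 6(S'(3) - Δ_2) = -96.
Solving the tridiagonal system: m_0 = -36/5, m_1 = -78/5, m_2 = 228/5, m_3 = -354/5.

45.6000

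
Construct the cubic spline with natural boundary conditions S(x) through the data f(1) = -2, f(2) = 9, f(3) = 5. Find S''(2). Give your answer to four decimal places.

With σ_i denoting the second derivative at x_i, h_i = 1, 1, and Δ_i = (y_(i+1) − y_i)/h_i = 11, -4:
  1·σ_0 + 4·σ_1 + 1·σ_2 = 6(Δ_1 - Δ_0) = -90
Natural end conditions: σ_0 = σ_2 = 0.
Solving: σ_0 = 0, σ_1 = -45/2, σ_2 = 0.

-22.5000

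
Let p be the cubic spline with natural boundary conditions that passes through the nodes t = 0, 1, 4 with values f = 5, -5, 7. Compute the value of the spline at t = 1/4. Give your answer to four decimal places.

Write M_i for p''(x_i). With h_i = 1, 3 and divided differences Δ_i = -10, 4, the continuity of p' gives the tridiagonal system
  1·M_0 + 8·M_1 + 3·M_2 = 6(Δ_1 - Δ_0) = 84
Natural end conditions: M_0 = M_2 = 0.
Solving the tridiagonal system: M_0 = 0, M_1 = 21/2, M_2 = 0.
On [0, 1], p(t) = 5 - 47/4·t + 0·t² + 7/4·t³.
With t = 1/4: p(1/4) = 535/256.

2.0898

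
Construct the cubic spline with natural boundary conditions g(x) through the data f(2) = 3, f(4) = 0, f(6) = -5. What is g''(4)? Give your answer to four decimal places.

Put m_i = g'' at the i-th knot. Here h = (2, 2) and Δ = (-3/2, -5/2), so the interior equations h_(i-1)·m_(i-1) + 2(h_(i-1)+h_i)·m_i + h_i·m_(i+1) = 6(Δ_i − Δ_(i-1)) read
  2·m_0 + 8·m_1 + 2·m_2 = 6(Δ_1 - Δ_0) = -6
Natural end conditions: m_0 = m_2 = 0.
Solving: m_0 = 0, m_1 = -3/4, m_2 = 0.

-0.7500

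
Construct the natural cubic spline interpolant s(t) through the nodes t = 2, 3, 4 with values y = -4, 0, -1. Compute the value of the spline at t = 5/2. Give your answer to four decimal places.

With m_i denoting the second derivative at x_i, h_i = 1, 1, and Δ_i = (y_(i+1) − y_i)/h_i = 4, -1:
  1·m_0 + 4·m_1 + 1·m_2 = 6(Δ_1 - Δ_0) = -30
Natural end conditions: m_0 = m_2 = 0.
Hence m_0 = 0, m_1 = -15/2, m_2 = 0.
On [2, 3], s(t) = -4 + 21/4·(t - 2) + 0·(t - 2)² - 5/4·(t - 2)³.
With (t - 2) = 1/2: s(5/2) = -49/32.

-1.5313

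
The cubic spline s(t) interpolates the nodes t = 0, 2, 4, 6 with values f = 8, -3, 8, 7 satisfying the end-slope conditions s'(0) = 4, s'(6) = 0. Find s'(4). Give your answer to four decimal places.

Write σ_i for s''(x_i). With h_i = 2, 2, 2 and divided differences Δ_i = -11/2, 11/2, -1/2, the continuity of s' gives the tridiagonal system
  2·σ_0 + 8·σ_1 + 2·σ_2 = 6(Δ_1 - Δ_0) = 66
  2·σ_1 + 8·σ_2 + 2·σ_3 = 6(Δ_2 - Δ_1) = -36
Clamped end conditions give two more equations: 2h_0·σ_0 + h_0·σ_1 = 6(Δ_0 - s'(0)) = -57 and h_2·σ_2 + 2h_2·σ_3 = 6(s'(6) - Δ_2) = 3.
Solving the tridiagonal system: σ_0 = -673/30, σ_1 = 491/30, σ_2 = -301/30, σ_3 = 173/30.
On [4, 6], s'(t) = b_2 + 2c_2·(t - 4) + 3d_2·(t - 4)² with b_2 = Δ_2 - h_2(2σ_2 + σ_3)/6 = 64/15, c_2 = σ_2/2 = -301/60, d_2 = (σ_3 - σ_2)/(6h_2) = 79/60. So s'(4) = 64/15.

4.2667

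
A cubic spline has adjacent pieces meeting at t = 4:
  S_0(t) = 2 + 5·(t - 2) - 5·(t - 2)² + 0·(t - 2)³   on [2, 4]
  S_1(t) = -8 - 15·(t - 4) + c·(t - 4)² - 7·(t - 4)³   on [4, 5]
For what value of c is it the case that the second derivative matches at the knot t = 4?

-5

S_0''(t) = -10 + 0·(t - 2), so S_0''(4) = -10. On the right, S_1''(4) = 2c, so c = -5.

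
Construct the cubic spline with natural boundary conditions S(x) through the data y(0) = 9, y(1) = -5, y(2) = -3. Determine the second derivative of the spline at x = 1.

Write σ_i for S''(x_i). With h_i = 1, 1 and divided differences Δ_i = -14, 2, the continuity of S' gives the tridiagonal system
  1·σ_0 + 4·σ_1 + 1·σ_2 = 6(Δ_1 - Δ_0) = 96
Natural end conditions: σ_0 = σ_2 = 0.
Solving: σ_0 = 0, σ_1 = 24, σ_2 = 0.

24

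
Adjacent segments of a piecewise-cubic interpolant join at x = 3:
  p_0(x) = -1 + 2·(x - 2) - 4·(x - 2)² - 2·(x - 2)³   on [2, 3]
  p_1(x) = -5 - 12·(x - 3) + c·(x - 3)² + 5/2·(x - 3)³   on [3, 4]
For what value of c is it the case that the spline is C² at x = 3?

p_0''(x) = -8 - 12·(x - 2), so p_0''(3) = -20. On the right, p_1''(3) = 2c, so c = -10.

-10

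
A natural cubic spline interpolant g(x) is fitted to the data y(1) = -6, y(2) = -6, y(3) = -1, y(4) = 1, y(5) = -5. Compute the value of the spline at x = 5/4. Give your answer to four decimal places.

Put σ_i = g'' at the i-th knot. Here h = (1, 1, 1, 1) and Δ = (0, 5, 2, -6), so the interior equations h_(i-1)·σ_(i-1) + 2(h_(i-1)+h_i)·σ_i + h_i·σ_(i+1) = 6(Δ_i − Δ_(i-1)) read
  1·σ_0 + 4·σ_1 + 1·σ_2 = 6(Δ_1 - Δ_0) = 30
  1·σ_1 + 4·σ_2 + 1·σ_3 = 6(Δ_2 - Δ_1) = -18
  1·σ_2 + 4·σ_3 + 1·σ_4 = 6(Δ_3 - Δ_2) = -48
Natural end conditions: σ_0 = σ_4 = 0.
Solving: σ_0 = 0, σ_1 = 237/28, σ_2 = -27/7, σ_3 = -309/28, σ_4 = 0.
On [1, 2], g(x) = -6 - 79/56·(x - 1) + 0·(x - 1)² + 79/56·(x - 1)³.
With (x - 1) = 1/4: g(5/4) = -22689/3584.

-6.3306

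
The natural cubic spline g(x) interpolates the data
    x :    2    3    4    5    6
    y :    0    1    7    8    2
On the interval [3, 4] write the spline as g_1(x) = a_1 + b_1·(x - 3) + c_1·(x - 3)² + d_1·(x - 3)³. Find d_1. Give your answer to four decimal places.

Put M_i = g'' at the i-th knot. Here h = (1, 1, 1, 1) and Δ = (1, 6, 1, -6), so the interior equations h_(i-1)·M_(i-1) + 2(h_(i-1)+h_i)·M_i + h_i·M_(i+1) = 6(Δ_i − Δ_(i-1)) read
  1·M_0 + 4·M_1 + 1·M_2 = 6(Δ_1 - Δ_0) = 30
  1·M_1 + 4·M_2 + 1·M_3 = 6(Δ_2 - Δ_1) = -30
  1·M_2 + 4·M_3 + 1·M_4 = 6(Δ_3 - Δ_2) = -42
Natural end conditions: M_0 = M_4 = 0.
Forward elimination and back-substitution give M_0 = 0, M_1 = 66/7, M_2 = -54/7, M_3 = -60/7, M_4 = 0.
On [3, 4], with g_1(x) = a_1 + b_1·(x - 3) + c_1·(x - 3)² + d_1·(x - 3)³: c_1 = M_1/2 = 33/7, d_1 = (M_2 - M_1)/(6h_1) = -20/7, b_1 = Δ_1 - h_1(2M_1 + M_2)/6 = 29/7.

-2.8571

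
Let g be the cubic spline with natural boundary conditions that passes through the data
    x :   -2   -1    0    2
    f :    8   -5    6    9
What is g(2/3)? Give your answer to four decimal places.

10.9936

With M_i denoting the second derivative at x_i, h_i = 1, 1, 2, and Δ_i = (y_(i+1) − y_i)/h_i = -13, 11, 3/2:
  1·M_0 + 4·M_1 + 1·M_2 = 6(Δ_1 - Δ_0) = 144
  1·M_1 + 6·M_2 + 2·M_3 = 6(Δ_2 - Δ_1) = -57
Natural end conditions: M_0 = M_3 = 0.
Solving: M_0 = 0, M_1 = 921/23, M_2 = -372/23, M_3 = 0.
On [0, 2], g(x) = 6 + 565/46·x - 186/23·x² + 31/23·x³.
With x = 2/3: g(2/3) = 6827/621.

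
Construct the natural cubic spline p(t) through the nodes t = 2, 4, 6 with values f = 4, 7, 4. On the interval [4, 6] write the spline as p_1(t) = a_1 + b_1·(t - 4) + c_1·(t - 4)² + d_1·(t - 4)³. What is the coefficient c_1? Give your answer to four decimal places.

-1.1250

Put M_i = p'' at the i-th knot. Here h = (2, 2) and Δ = (3/2, -3/2), so the interior equations h_(i-1)·M_(i-1) + 2(h_(i-1)+h_i)·M_i + h_i·M_(i+1) = 6(Δ_i − Δ_(i-1)) read
  2·M_0 + 8·M_1 + 2·M_2 = 6(Δ_1 - Δ_0) = -18
Natural end conditions: M_0 = M_2 = 0.
Solving the tridiagonal system: M_0 = 0, M_1 = -9/4, M_2 = 0.
On [4, 6], with p_1(t) = a_1 + b_1·(t - 4) + c_1·(t - 4)² + d_1·(t - 4)³: c_1 = M_1/2 = -9/8, d_1 = (M_2 - M_1)/(6h_1) = 3/16, b_1 = Δ_1 - h_1(2M_1 + M_2)/6 = 0.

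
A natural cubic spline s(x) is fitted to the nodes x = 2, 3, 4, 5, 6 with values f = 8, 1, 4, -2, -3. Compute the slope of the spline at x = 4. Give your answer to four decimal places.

Write M_i for s''(x_i). With h_i = 1, 1, 1, 1 and divided differences Δ_i = -7, 3, -6, -1, the continuity of s' gives the tridiagonal system
  1·M_0 + 4·M_1 + 1·M_2 = 6(Δ_1 - Δ_0) = 60
  1·M_1 + 4·M_2 + 1·M_3 = 6(Δ_2 - Δ_1) = -54
  1·M_2 + 4·M_3 + 1·M_4 = 6(Δ_3 - Δ_2) = 30
Natural end conditions: M_0 = M_4 = 0.
Forward elimination and back-substitution give M_0 = 0, M_1 = 573/28, M_2 = -153/7, M_3 = 363/28, M_4 = 0.
On [4, 5], s'(x) = b_2 + 2c_2·(x - 4) + 3d_2·(x - 4)² with b_2 = Δ_2 - h_2(2M_2 + M_3)/6 = -7/8, c_2 = M_2/2 = -153/14, d_2 = (M_3 - M_2)/(6h_2) = 325/56. So s'(4) = -7/8.

-0.8750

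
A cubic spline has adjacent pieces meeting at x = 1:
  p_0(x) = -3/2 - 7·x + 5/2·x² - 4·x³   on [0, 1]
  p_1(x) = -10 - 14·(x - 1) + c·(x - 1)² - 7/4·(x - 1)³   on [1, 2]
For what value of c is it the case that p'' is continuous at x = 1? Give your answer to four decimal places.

p_0''(x) = 5 - 24·x, so p_0''(1) = -19. On the right, p_1''(1) = 2c, so c = -19/2.

-9.5000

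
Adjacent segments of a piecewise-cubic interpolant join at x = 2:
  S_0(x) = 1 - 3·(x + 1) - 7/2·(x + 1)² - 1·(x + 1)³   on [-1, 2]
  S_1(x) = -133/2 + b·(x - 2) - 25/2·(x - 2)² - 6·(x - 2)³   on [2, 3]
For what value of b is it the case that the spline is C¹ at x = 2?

-51

S_0'(x) = -3 - 7·(x + 1) - 3·(x + 1)², so S_0'(2) = -51. On the right, S_1'(2) = b, so b = -51.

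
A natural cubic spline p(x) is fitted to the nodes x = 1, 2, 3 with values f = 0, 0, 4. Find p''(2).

Let σ_i = p''(x_i). Step sizes h_i = 1, 1; slopes of the chords Δ_i = (y_(i+1) - y_i)/h_i = 0, 4.
  1·σ_0 + 4·σ_1 + 1·σ_2 = 6(Δ_1 - Δ_0) = 24
Natural end conditions: σ_0 = σ_2 = 0.
Hence σ_0 = 0, σ_1 = 6, σ_2 = 0.

6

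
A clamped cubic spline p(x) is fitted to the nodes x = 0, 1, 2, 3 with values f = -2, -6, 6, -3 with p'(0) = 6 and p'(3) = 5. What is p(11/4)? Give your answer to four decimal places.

Write M_i for p''(x_i). With h_i = 1, 1, 1 and divided differences Δ_i = -4, 12, -9, the continuity of p' gives the tridiagonal system
  1·M_0 + 4·M_1 + 1·M_2 = 6(Δ_1 - Δ_0) = 96
  1·M_1 + 4·M_2 + 1·M_3 = 6(Δ_2 - Δ_1) = -126
Clamped end conditions give two more equations: 2h_0·M_0 + h_0·M_1 = 6(Δ_0 - p'(0)) = -60 and h_2·M_2 + 2h_2·M_3 = 6(p'(3) - Δ_2) = 84.
Hence M_0 = -856/15, M_1 = 812/15, M_2 = -952/15, M_3 = 1106/15.
On [2, 3], p(x) = 6 - 2/15·(x - 2) - 476/15·(x - 2)² + 343/15·(x - 2)³.
With (x - 2) = 3/4: p(11/4) = -737/320.

-2.3031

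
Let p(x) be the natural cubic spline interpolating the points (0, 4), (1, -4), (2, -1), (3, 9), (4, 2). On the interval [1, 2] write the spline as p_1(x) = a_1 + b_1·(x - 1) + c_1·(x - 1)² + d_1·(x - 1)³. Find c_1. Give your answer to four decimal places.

6.4286

Let m_i = p''(x_i). Step sizes h_i = 1, 1, 1, 1; slopes of the chords Δ_i = (y_(i+1) - y_i)/h_i = -8, 3, 10, -7.
  1·m_0 + 4·m_1 + 1·m_2 = 6(Δ_1 - Δ_0) = 66
  1·m_1 + 4·m_2 + 1·m_3 = 6(Δ_2 - Δ_1) = 42
  1·m_2 + 4·m_3 + 1·m_4 = 6(Δ_3 - Δ_2) = -102
Natural end conditions: m_0 = m_4 = 0.
Solving the tridiagonal system: m_0 = 0, m_1 = 90/7, m_2 = 102/7, m_3 = -204/7, m_4 = 0.
On [1, 2], with p_1(x) = a_1 + b_1·(x - 1) + c_1·(x - 1)² + d_1·(x - 1)³: c_1 = m_1/2 = 45/7, d_1 = (m_2 - m_1)/(6h_1) = 2/7, b_1 = Δ_1 - h_1(2m_1 + m_2)/6 = -26/7.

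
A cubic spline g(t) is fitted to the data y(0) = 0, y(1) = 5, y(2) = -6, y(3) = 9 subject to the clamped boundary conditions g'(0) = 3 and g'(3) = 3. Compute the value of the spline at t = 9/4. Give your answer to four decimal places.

-3.2625

With M_i denoting the second derivative at x_i, h_i = 1, 1, 1, and Δ_i = (y_(i+1) − y_i)/h_i = 5, -11, 15:
  1·M_0 + 4·M_1 + 1·M_2 = 6(Δ_1 - Δ_0) = -96
  1·M_1 + 4·M_2 + 1·M_3 = 6(Δ_2 - Δ_1) = 156
Clamped end conditions give two more equations: 2h_0·M_0 + h_0·M_1 = 6(Δ_0 - g'(0)) = 12 and h_2·M_2 + 2h_2·M_3 = 6(g'(3) - Δ_2) = -72.
Hence M_0 = 152/5, M_1 = -244/5, M_2 = 344/5, M_3 = -352/5.
On [2, 3], g(t) = -6 + 19/5·(t - 2) + 172/5·(t - 2)² - 116/5·(t - 2)³.
With (t - 2) = 1/4: g(9/4) = -261/80.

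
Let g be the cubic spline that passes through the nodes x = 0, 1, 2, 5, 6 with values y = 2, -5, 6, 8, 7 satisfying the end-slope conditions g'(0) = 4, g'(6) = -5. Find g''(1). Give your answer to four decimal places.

With σ_i denoting the second derivative at x_i, h_i = 1, 1, 3, 1, and Δ_i = (y_(i+1) − y_i)/h_i = -7, 11, 2/3, -1:
  1·σ_0 + 4·σ_1 + 1·σ_2 = 6(Δ_1 - Δ_0) = 108
  1·σ_1 + 8·σ_2 + 3·σ_3 = 6(Δ_2 - Δ_1) = -62
  3·σ_2 + 8·σ_3 + 1·σ_4 = 6(Δ_3 - Δ_2) = -10
Clamped end conditions give two more equations: 2h_0·σ_0 + h_0·σ_1 = 6(Δ_0 - g'(0)) = -66 and h_3·σ_3 + 2h_3·σ_4 = 6(g'(6) - Δ_3) = -24.
Solving: σ_0 = -3158/57, σ_1 = 2554/57, σ_2 = -902/57, σ_3 = 376/57, σ_4 = -872/57.

44.8070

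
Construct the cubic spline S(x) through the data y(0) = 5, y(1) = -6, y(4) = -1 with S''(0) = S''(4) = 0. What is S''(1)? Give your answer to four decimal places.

9.5000

Let m_i = S''(x_i). Step sizes h_i = 1, 3; slopes of the chords Δ_i = (y_(i+1) - y_i)/h_i = -11, 5/3.
  1·m_0 + 8·m_1 + 3·m_2 = 6(Δ_1 - Δ_0) = 76
Natural end conditions: m_0 = m_2 = 0.
Hence m_0 = 0, m_1 = 19/2, m_2 = 0.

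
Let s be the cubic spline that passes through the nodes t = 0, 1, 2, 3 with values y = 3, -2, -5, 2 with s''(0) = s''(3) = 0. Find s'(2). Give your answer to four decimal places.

1.9333

With m_i denoting the second derivative at x_i, h_i = 1, 1, 1, and Δ_i = (y_(i+1) − y_i)/h_i = -5, -3, 7:
  1·m_0 + 4·m_1 + 1·m_2 = 6(Δ_1 - Δ_0) = 12
  1·m_1 + 4·m_2 + 1·m_3 = 6(Δ_2 - Δ_1) = 60
Natural end conditions: m_0 = m_3 = 0.
Forward elimination and back-substitution give m_0 = 0, m_1 = -4/5, m_2 = 76/5, m_3 = 0.
On [2, 3], s'(t) = b_2 + 2c_2·(t - 2) + 3d_2·(t - 2)² with b_2 = Δ_2 - h_2(2m_2 + m_3)/6 = 29/15, c_2 = m_2/2 = 38/5, d_2 = (m_3 - m_2)/(6h_2) = -38/15. So s'(2) = 29/15.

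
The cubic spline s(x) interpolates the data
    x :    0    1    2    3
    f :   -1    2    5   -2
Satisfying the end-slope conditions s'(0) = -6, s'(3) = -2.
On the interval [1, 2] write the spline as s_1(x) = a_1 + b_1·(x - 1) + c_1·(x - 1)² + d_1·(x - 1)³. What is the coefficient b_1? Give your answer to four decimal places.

7.0667

With M_i denoting the second derivative at x_i, h_i = 1, 1, 1, and Δ_i = (y_(i+1) − y_i)/h_i = 3, 3, -7:
  1·M_0 + 4·M_1 + 1·M_2 = 6(Δ_1 - Δ_0) = 0
  1·M_1 + 4·M_2 + 1·M_3 = 6(Δ_2 - Δ_1) = -60
Clamped end conditions give two more equations: 2h_0·M_0 + h_0·M_1 = 6(Δ_0 - s'(0)) = 54 and h_2·M_2 + 2h_2·M_3 = 6(s'(3) - Δ_2) = 30.
Forward elimination and back-substitution give M_0 = 418/15, M_1 = -26/15, M_2 = -314/15, M_3 = 382/15.
On [1, 2], with s_1(x) = a_1 + b_1·(x - 1) + c_1·(x - 1)² + d_1·(x - 1)³: c_1 = M_1/2 = -13/15, d_1 = (M_2 - M_1)/(6h_1) = -16/5, b_1 = Δ_1 - h_1(2M_1 + M_2)/6 = 106/15.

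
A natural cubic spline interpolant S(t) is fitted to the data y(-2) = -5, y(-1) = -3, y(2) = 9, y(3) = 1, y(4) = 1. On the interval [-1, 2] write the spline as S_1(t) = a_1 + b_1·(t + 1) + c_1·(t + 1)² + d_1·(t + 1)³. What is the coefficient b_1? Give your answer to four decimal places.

With σ_i denoting the second derivative at x_i, h_i = 1, 3, 1, 1, and Δ_i = (y_(i+1) − y_i)/h_i = 2, 4, -8, 0:
  1·σ_0 + 8·σ_1 + 3·σ_2 = 6(Δ_1 - Δ_0) = 12
  3·σ_1 + 8·σ_2 + 1·σ_3 = 6(Δ_2 - Δ_1) = -72
  1·σ_2 + 4·σ_3 + 1·σ_4 = 6(Δ_3 - Δ_2) = 48
Natural end conditions: σ_0 = σ_4 = 0.
Hence σ_0 = 0, σ_1 = 345/53, σ_2 = -708/53, σ_3 = 813/53, σ_4 = 0.
On [-1, 2], with S_1(t) = a_1 + b_1·(t + 1) + c_1·(t + 1)² + d_1·(t + 1)³: c_1 = σ_1/2 = 345/106, d_1 = (σ_2 - σ_1)/(6h_1) = -117/106, b_1 = Δ_1 - h_1(2σ_1 + σ_2)/6 = 221/53.

4.1698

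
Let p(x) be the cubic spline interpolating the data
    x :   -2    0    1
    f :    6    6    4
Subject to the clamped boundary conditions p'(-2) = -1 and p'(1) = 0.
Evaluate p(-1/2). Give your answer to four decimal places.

With m_i denoting the second derivative at x_i, h_i = 2, 1, and Δ_i = (y_(i+1) − y_i)/h_i = 0, -2:
  2·m_0 + 6·m_1 + 1·m_2 = 6(Δ_1 - Δ_0) = -12
Clamped end conditions give two more equations: 2h_0·m_0 + h_0·m_1 = 6(Δ_0 - p'(-2)) = 6 and h_1·m_1 + 2h_1·m_2 = 6(p'(1) - Δ_1) = 12.
Forward elimination and back-substitution give m_0 = 23/6, m_1 = -14/3, m_2 = 25/3.
On [-2, 0], p(x) = 6 - 1·(x + 2) + 23/12·(x + 2)² - 17/24·(x + 2)³.
With (x + 2) = 3/2: p(-1/2) = 411/64.

6.4219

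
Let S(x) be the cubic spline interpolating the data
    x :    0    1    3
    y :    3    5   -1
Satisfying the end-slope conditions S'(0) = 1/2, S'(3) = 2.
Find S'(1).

Put σ_i = S'' at the i-th knot. Here h = (1, 2) and Δ = (2, -3), so the interior equations h_(i-1)·σ_(i-1) + 2(h_(i-1)+h_i)·σ_i + h_i·σ_(i+1) = 6(Δ_i − Δ_(i-1)) read
  1·σ_0 + 6·σ_1 + 2·σ_2 = 6(Δ_1 - Δ_0) = -30
Clamped end conditions give two more equations: 2h_0·σ_0 + h_0·σ_1 = 6(Δ_0 - S'(0)) = 9 and h_1·σ_1 + 2h_1·σ_2 = 6(S'(3) - Δ_1) = 30.
Solving the tridiagonal system: σ_0 = 10, σ_1 = -11, σ_2 = 13.
On [1, 3], S'(x) = b_1 + 2c_1·(x - 1) + 3d_1·(x - 1)² with b_1 = Δ_1 - h_1(2σ_1 + σ_2)/6 = 0, c_1 = σ_1/2 = -11/2, d_1 = (σ_2 - σ_1)/(6h_1) = 2. So S'(1) = 0.

0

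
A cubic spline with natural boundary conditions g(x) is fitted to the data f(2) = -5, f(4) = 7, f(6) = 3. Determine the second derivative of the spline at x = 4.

-6

Put m_i = g'' at the i-th knot. Here h = (2, 2) and Δ = (6, -2), so the interior equations h_(i-1)·m_(i-1) + 2(h_(i-1)+h_i)·m_i + h_i·m_(i+1) = 6(Δ_i − Δ_(i-1)) read
  2·m_0 + 8·m_1 + 2·m_2 = 6(Δ_1 - Δ_0) = -48
Natural end conditions: m_0 = m_2 = 0.
Solving the tridiagonal system: m_0 = 0, m_1 = -6, m_2 = 0.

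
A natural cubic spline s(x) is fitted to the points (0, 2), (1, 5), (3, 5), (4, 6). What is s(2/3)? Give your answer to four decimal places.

4.2315

With M_i denoting the second derivative at x_i, h_i = 1, 2, 1, and Δ_i = (y_(i+1) − y_i)/h_i = 3, 0, 1:
  1·M_0 + 6·M_1 + 2·M_2 = 6(Δ_1 - Δ_0) = -18
  2·M_1 + 6·M_2 + 1·M_3 = 6(Δ_2 - Δ_1) = 6
Natural end conditions: M_0 = M_3 = 0.
Forward elimination and back-substitution give M_0 = 0, M_1 = -15/4, M_2 = 9/4, M_3 = 0.
On [0, 1], s(x) = 2 + 29/8·x + 0·x² - 5/8·x³.
With x = 2/3: s(2/3) = 457/108.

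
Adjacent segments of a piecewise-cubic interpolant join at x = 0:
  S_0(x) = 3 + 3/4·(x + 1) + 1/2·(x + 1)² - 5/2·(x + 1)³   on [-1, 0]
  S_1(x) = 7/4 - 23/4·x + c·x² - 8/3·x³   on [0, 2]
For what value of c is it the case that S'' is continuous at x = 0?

S_0''(x) = 1 - 15·(x + 1), so S_0''(0) = -14. On the right, S_1''(0) = 2c, so c = -7.

-7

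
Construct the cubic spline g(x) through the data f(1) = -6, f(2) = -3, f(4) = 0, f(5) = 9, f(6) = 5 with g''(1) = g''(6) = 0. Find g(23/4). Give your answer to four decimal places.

Write M_i for g''(x_i). With h_i = 1, 2, 1, 1 and divided differences Δ_i = 3, 3/2, 9, -4, the continuity of g' gives the tridiagonal system
  1·M_0 + 6·M_1 + 2·M_2 = 6(Δ_1 - Δ_0) = -9
  2·M_1 + 6·M_2 + 1·M_3 = 6(Δ_2 - Δ_1) = 45
  1·M_2 + 4·M_3 + 1·M_4 = 6(Δ_3 - Δ_2) = -78
Natural end conditions: M_0 = M_4 = 0.
Hence M_0 = 0, M_1 = -723/122, M_2 = 810/61, M_3 = -1392/61, M_4 = 0.
On [5, 6], g(x) = 9 + 220/61·(x - 5) - 696/61·(x - 5)² + 232/61·(x - 5)³.
With (x - 5) = 3/4: g(23/4) = 3363/488.

6.8914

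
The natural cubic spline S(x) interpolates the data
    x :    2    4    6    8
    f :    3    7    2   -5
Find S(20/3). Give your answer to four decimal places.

-0.3580

Put m_i = S'' at the i-th knot. Here h = (2, 2, 2) and Δ = (2, -5/2, -7/2), so the interior equations h_(i-1)·m_(i-1) + 2(h_(i-1)+h_i)·m_i + h_i·m_(i+1) = 6(Δ_i − Δ_(i-1)) read
  2·m_0 + 8·m_1 + 2·m_2 = 6(Δ_1 - Δ_0) = -27
  2·m_1 + 8·m_2 + 2·m_3 = 6(Δ_2 - Δ_1) = -6
Natural end conditions: m_0 = m_3 = 0.
Solving the tridiagonal system: m_0 = 0, m_1 = -17/5, m_2 = 1/10, m_3 = 0.
On [6, 8], S(x) = 2 - 107/30·(x - 6) + 1/20·(x - 6)² - 1/120·(x - 6)³.
With (x - 6) = 2/3: S(20/3) = -29/81.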